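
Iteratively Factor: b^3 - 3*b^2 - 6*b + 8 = (b + 2)*(b^2 - 5*b + 4) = (b - 4)*(b + 2)*(b - 1)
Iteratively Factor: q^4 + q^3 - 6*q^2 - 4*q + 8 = (q + 2)*(q^3 - q^2 - 4*q + 4) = (q - 1)*(q + 2)*(q^2 - 4) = (q - 2)*(q - 1)*(q + 2)*(q + 2)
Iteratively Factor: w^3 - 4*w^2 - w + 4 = (w - 1)*(w^2 - 3*w - 4) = (w - 4)*(w - 1)*(w + 1)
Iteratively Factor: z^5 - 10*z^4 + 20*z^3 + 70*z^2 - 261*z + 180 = (z + 3)*(z^4 - 13*z^3 + 59*z^2 - 107*z + 60) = (z - 5)*(z + 3)*(z^3 - 8*z^2 + 19*z - 12) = (z - 5)*(z - 4)*(z + 3)*(z^2 - 4*z + 3) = (z - 5)*(z - 4)*(z - 1)*(z + 3)*(z - 3)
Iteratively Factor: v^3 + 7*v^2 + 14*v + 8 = (v + 2)*(v^2 + 5*v + 4) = (v + 1)*(v + 2)*(v + 4)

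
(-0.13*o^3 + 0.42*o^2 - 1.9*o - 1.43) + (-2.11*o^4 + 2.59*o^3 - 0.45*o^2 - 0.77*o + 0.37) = -2.11*o^4 + 2.46*o^3 - 0.03*o^2 - 2.67*o - 1.06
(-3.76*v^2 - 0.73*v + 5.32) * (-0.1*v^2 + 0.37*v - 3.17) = 0.376*v^4 - 1.3182*v^3 + 11.1171*v^2 + 4.2825*v - 16.8644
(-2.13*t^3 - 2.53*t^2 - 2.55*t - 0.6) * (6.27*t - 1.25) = -13.3551*t^4 - 13.2006*t^3 - 12.826*t^2 - 0.5745*t + 0.75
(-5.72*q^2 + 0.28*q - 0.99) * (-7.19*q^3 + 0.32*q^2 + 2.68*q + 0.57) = 41.1268*q^5 - 3.8436*q^4 - 8.1219*q^3 - 2.8268*q^2 - 2.4936*q - 0.5643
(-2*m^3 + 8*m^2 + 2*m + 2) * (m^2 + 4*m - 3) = -2*m^5 + 40*m^3 - 14*m^2 + 2*m - 6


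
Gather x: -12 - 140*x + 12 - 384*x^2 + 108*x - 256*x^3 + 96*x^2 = -256*x^3 - 288*x^2 - 32*x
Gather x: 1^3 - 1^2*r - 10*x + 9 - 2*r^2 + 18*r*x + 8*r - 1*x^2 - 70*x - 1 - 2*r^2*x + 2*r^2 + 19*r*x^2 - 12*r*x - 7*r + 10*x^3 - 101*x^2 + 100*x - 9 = 10*x^3 + x^2*(19*r - 102) + x*(-2*r^2 + 6*r + 20)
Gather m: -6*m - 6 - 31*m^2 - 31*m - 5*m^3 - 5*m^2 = -5*m^3 - 36*m^2 - 37*m - 6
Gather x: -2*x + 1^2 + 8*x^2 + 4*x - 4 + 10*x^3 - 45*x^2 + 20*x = 10*x^3 - 37*x^2 + 22*x - 3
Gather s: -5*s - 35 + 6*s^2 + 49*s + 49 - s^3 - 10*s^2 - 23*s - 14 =-s^3 - 4*s^2 + 21*s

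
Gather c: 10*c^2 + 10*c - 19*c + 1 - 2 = 10*c^2 - 9*c - 1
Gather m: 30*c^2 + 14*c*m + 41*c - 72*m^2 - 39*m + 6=30*c^2 + 41*c - 72*m^2 + m*(14*c - 39) + 6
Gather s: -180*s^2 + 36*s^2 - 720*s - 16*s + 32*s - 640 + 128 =-144*s^2 - 704*s - 512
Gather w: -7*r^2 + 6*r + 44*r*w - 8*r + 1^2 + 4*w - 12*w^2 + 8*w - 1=-7*r^2 - 2*r - 12*w^2 + w*(44*r + 12)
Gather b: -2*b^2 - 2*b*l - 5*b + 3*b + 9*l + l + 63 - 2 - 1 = -2*b^2 + b*(-2*l - 2) + 10*l + 60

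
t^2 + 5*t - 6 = (t - 1)*(t + 6)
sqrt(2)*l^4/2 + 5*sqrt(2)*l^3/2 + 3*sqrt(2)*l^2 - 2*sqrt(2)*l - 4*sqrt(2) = (l - 1)*(l + 2)^2*(sqrt(2)*l/2 + sqrt(2))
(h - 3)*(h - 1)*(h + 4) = h^3 - 13*h + 12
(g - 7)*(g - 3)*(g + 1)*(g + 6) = g^4 - 3*g^3 - 43*g^2 + 87*g + 126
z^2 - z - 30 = (z - 6)*(z + 5)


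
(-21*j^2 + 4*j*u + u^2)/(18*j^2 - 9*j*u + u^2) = (7*j + u)/(-6*j + u)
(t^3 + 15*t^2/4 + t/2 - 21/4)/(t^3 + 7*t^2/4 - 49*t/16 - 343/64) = 16*(t^2 + 2*t - 3)/(16*t^2 - 49)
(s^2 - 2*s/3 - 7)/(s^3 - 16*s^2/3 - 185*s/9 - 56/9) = 3*(s - 3)/(3*s^2 - 23*s - 8)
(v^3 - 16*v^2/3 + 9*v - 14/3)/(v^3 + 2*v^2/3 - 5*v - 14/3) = (v^2 - 3*v + 2)/(v^2 + 3*v + 2)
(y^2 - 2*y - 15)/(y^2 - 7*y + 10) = (y + 3)/(y - 2)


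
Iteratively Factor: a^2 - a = (a)*(a - 1)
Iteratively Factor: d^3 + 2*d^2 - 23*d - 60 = (d - 5)*(d^2 + 7*d + 12) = (d - 5)*(d + 3)*(d + 4)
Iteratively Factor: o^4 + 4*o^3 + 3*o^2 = (o + 3)*(o^3 + o^2) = (o + 1)*(o + 3)*(o^2) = o*(o + 1)*(o + 3)*(o)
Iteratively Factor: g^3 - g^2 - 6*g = (g)*(g^2 - g - 6) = g*(g - 3)*(g + 2)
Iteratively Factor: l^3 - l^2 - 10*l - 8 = (l - 4)*(l^2 + 3*l + 2) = (l - 4)*(l + 1)*(l + 2)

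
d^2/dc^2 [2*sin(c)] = -2*sin(c)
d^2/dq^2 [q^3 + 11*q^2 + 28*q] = 6*q + 22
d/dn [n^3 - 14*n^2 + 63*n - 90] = 3*n^2 - 28*n + 63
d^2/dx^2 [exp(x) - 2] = exp(x)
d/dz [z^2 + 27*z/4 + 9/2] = 2*z + 27/4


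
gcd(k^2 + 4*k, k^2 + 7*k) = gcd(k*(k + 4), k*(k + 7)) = k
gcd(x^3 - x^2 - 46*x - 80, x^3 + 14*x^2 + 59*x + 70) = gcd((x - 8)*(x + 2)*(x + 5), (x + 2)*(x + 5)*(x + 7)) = x^2 + 7*x + 10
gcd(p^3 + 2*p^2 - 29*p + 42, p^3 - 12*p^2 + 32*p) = 1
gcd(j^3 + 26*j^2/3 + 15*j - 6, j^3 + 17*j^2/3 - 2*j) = j^2 + 17*j/3 - 2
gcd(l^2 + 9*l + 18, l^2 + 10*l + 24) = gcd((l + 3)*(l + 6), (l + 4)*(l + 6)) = l + 6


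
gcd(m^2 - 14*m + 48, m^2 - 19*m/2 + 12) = m - 8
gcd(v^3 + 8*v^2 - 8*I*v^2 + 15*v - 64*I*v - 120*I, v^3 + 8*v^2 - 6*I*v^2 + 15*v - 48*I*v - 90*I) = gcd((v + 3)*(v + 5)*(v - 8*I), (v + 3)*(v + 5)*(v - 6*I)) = v^2 + 8*v + 15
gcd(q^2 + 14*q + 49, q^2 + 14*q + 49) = q^2 + 14*q + 49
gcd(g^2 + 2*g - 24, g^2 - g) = 1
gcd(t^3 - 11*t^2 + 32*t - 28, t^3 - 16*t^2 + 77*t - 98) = t^2 - 9*t + 14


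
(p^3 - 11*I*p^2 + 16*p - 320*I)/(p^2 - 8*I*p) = p - 3*I + 40/p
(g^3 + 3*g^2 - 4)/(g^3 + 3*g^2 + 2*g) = (g^2 + g - 2)/(g*(g + 1))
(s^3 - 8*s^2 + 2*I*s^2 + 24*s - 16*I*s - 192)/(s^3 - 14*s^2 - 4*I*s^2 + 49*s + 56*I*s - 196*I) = (s^2 + s*(-8 + 6*I) - 48*I)/(s^2 - 14*s + 49)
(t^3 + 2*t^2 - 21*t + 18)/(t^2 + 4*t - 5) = (t^2 + 3*t - 18)/(t + 5)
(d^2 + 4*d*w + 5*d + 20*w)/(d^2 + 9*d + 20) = (d + 4*w)/(d + 4)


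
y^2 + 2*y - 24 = (y - 4)*(y + 6)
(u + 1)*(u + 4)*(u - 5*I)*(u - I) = u^4 + 5*u^3 - 6*I*u^3 - u^2 - 30*I*u^2 - 25*u - 24*I*u - 20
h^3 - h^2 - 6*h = h*(h - 3)*(h + 2)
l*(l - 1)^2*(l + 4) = l^4 + 2*l^3 - 7*l^2 + 4*l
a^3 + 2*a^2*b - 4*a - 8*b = (a - 2)*(a + 2)*(a + 2*b)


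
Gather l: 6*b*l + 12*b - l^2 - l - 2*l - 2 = 12*b - l^2 + l*(6*b - 3) - 2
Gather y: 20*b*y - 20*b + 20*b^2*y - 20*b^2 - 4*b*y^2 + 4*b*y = -20*b^2 - 4*b*y^2 - 20*b + y*(20*b^2 + 24*b)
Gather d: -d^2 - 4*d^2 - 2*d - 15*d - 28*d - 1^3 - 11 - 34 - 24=-5*d^2 - 45*d - 70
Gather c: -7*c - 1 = -7*c - 1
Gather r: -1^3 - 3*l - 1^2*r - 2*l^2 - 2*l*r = -2*l^2 - 3*l + r*(-2*l - 1) - 1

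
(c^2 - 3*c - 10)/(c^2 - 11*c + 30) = (c + 2)/(c - 6)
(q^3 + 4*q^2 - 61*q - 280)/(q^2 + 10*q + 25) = (q^2 - q - 56)/(q + 5)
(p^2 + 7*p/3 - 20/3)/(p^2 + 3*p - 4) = (p - 5/3)/(p - 1)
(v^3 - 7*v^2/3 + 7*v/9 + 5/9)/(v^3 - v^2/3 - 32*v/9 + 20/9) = (3*v^2 - 2*v - 1)/(3*v^2 + 4*v - 4)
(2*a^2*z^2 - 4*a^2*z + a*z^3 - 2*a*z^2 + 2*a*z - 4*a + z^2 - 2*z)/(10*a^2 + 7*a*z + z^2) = (a*z^2 - 2*a*z + z - 2)/(5*a + z)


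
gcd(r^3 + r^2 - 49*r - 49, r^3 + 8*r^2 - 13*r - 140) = r + 7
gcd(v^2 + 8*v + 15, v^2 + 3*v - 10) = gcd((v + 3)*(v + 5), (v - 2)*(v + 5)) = v + 5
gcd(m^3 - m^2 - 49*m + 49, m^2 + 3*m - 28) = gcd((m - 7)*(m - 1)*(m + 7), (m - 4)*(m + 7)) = m + 7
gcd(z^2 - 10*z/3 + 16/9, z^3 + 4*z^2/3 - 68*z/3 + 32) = z - 8/3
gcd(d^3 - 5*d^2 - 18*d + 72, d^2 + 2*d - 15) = d - 3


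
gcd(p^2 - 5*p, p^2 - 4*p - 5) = p - 5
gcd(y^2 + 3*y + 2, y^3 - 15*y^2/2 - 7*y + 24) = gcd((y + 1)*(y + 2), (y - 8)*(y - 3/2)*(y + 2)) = y + 2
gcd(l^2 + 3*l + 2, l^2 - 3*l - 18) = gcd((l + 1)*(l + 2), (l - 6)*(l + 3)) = 1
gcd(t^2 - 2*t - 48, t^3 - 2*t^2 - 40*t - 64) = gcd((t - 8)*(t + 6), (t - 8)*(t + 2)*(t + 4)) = t - 8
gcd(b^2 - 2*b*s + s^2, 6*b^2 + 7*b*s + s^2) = 1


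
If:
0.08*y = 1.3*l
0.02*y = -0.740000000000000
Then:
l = -2.28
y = -37.00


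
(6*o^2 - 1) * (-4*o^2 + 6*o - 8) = -24*o^4 + 36*o^3 - 44*o^2 - 6*o + 8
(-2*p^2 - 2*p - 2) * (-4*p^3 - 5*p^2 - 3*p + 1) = 8*p^5 + 18*p^4 + 24*p^3 + 14*p^2 + 4*p - 2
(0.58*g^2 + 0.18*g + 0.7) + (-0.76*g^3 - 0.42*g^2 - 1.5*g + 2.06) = -0.76*g^3 + 0.16*g^2 - 1.32*g + 2.76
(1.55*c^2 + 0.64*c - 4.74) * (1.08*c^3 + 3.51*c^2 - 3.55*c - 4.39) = 1.674*c^5 + 6.1317*c^4 - 8.3753*c^3 - 25.7139*c^2 + 14.0174*c + 20.8086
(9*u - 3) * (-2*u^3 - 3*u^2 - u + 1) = -18*u^4 - 21*u^3 + 12*u - 3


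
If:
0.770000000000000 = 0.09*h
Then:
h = 8.56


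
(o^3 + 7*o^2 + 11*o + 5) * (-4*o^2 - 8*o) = -4*o^5 - 36*o^4 - 100*o^3 - 108*o^2 - 40*o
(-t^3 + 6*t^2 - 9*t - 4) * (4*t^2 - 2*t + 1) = -4*t^5 + 26*t^4 - 49*t^3 + 8*t^2 - t - 4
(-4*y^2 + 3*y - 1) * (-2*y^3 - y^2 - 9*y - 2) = 8*y^5 - 2*y^4 + 35*y^3 - 18*y^2 + 3*y + 2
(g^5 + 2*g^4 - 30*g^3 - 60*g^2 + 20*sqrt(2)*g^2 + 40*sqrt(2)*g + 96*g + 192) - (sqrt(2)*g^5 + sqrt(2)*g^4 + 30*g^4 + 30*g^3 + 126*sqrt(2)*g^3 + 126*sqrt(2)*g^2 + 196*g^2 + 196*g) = -sqrt(2)*g^5 + g^5 - 28*g^4 - sqrt(2)*g^4 - 126*sqrt(2)*g^3 - 60*g^3 - 256*g^2 - 106*sqrt(2)*g^2 - 100*g + 40*sqrt(2)*g + 192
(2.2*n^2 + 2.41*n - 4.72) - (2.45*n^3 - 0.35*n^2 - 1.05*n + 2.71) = -2.45*n^3 + 2.55*n^2 + 3.46*n - 7.43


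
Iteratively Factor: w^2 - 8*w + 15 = (w - 5)*(w - 3)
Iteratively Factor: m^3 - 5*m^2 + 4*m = (m - 4)*(m^2 - m) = m*(m - 4)*(m - 1)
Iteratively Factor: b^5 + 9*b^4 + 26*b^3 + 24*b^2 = (b)*(b^4 + 9*b^3 + 26*b^2 + 24*b) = b*(b + 2)*(b^3 + 7*b^2 + 12*b) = b^2*(b + 2)*(b^2 + 7*b + 12) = b^2*(b + 2)*(b + 3)*(b + 4)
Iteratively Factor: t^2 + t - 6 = (t + 3)*(t - 2)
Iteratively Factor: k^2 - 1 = (k - 1)*(k + 1)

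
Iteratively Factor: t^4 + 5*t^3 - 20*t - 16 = (t + 4)*(t^3 + t^2 - 4*t - 4) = (t + 2)*(t + 4)*(t^2 - t - 2) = (t - 2)*(t + 2)*(t + 4)*(t + 1)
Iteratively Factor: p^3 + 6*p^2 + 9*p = (p + 3)*(p^2 + 3*p) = (p + 3)^2*(p)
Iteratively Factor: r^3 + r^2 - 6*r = (r)*(r^2 + r - 6) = r*(r - 2)*(r + 3)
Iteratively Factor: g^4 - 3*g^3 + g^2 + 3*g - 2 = (g - 1)*(g^3 - 2*g^2 - g + 2) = (g - 2)*(g - 1)*(g^2 - 1) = (g - 2)*(g - 1)*(g + 1)*(g - 1)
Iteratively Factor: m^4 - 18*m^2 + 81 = (m + 3)*(m^3 - 3*m^2 - 9*m + 27) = (m + 3)^2*(m^2 - 6*m + 9) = (m - 3)*(m + 3)^2*(m - 3)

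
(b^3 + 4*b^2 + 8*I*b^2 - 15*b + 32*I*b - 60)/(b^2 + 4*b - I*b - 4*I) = (b^2 + 8*I*b - 15)/(b - I)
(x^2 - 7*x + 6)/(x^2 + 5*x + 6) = (x^2 - 7*x + 6)/(x^2 + 5*x + 6)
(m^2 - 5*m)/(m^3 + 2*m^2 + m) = (m - 5)/(m^2 + 2*m + 1)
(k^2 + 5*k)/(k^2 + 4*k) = (k + 5)/(k + 4)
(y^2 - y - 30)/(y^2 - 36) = (y + 5)/(y + 6)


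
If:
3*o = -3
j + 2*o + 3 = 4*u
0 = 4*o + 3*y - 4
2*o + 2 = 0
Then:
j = 4*u - 1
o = -1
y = 8/3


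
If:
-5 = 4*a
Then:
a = -5/4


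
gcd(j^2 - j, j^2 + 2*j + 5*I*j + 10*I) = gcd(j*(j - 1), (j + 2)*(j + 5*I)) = 1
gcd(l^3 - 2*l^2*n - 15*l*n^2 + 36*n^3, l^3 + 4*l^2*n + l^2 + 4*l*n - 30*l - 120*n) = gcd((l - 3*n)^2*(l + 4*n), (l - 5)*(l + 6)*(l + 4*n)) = l + 4*n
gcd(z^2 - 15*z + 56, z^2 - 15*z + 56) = z^2 - 15*z + 56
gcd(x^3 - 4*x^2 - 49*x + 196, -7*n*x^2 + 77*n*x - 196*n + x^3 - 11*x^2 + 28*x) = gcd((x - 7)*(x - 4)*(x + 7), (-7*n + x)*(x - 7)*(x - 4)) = x^2 - 11*x + 28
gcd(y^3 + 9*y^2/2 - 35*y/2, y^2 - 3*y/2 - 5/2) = y - 5/2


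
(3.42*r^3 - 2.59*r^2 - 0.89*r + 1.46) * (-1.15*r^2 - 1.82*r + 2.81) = -3.933*r^5 - 3.2459*r^4 + 15.3475*r^3 - 7.3371*r^2 - 5.1581*r + 4.1026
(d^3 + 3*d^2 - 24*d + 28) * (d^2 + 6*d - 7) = d^5 + 9*d^4 - 13*d^3 - 137*d^2 + 336*d - 196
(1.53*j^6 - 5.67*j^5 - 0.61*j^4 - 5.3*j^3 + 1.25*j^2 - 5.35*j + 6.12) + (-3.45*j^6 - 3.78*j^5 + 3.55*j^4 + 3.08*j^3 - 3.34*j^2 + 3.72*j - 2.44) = -1.92*j^6 - 9.45*j^5 + 2.94*j^4 - 2.22*j^3 - 2.09*j^2 - 1.63*j + 3.68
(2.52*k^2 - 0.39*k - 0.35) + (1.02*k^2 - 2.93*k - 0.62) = 3.54*k^2 - 3.32*k - 0.97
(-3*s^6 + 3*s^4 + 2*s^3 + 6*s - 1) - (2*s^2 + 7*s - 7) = -3*s^6 + 3*s^4 + 2*s^3 - 2*s^2 - s + 6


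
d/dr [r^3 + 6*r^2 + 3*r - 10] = 3*r^2 + 12*r + 3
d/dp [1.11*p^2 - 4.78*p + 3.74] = 2.22*p - 4.78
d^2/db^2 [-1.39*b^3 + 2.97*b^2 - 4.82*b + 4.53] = 5.94 - 8.34*b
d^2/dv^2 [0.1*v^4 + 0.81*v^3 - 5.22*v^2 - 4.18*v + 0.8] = 1.2*v^2 + 4.86*v - 10.44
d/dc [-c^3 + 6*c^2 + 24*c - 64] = -3*c^2 + 12*c + 24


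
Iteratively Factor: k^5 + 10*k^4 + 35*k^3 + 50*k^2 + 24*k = (k + 3)*(k^4 + 7*k^3 + 14*k^2 + 8*k) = k*(k + 3)*(k^3 + 7*k^2 + 14*k + 8) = k*(k + 2)*(k + 3)*(k^2 + 5*k + 4) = k*(k + 2)*(k + 3)*(k + 4)*(k + 1)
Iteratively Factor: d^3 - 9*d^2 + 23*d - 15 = (d - 5)*(d^2 - 4*d + 3) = (d - 5)*(d - 1)*(d - 3)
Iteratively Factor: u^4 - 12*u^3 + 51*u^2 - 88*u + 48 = (u - 4)*(u^3 - 8*u^2 + 19*u - 12) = (u - 4)*(u - 1)*(u^2 - 7*u + 12) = (u - 4)^2*(u - 1)*(u - 3)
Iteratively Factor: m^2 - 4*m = (m - 4)*(m)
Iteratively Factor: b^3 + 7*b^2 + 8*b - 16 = (b + 4)*(b^2 + 3*b - 4) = (b + 4)^2*(b - 1)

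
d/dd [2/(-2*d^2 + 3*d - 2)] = 2*(4*d - 3)/(2*d^2 - 3*d + 2)^2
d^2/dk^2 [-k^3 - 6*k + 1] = -6*k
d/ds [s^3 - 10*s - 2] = 3*s^2 - 10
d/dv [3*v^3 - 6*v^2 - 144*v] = 9*v^2 - 12*v - 144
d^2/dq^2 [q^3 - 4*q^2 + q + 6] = 6*q - 8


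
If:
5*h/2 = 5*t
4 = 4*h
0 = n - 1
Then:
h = 1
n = 1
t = 1/2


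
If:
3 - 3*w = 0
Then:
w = 1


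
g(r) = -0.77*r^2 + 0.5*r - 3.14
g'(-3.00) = 5.12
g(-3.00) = -11.57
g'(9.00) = -13.36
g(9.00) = -61.01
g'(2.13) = -2.78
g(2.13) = -5.57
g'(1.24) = -1.41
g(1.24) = -3.70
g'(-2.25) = 3.96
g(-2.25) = -8.16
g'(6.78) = -9.94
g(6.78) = -35.15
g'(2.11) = -2.75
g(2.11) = -5.51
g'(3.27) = -4.54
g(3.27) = -9.74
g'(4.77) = -6.85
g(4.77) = -18.27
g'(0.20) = 0.19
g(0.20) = -3.07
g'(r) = 0.5 - 1.54*r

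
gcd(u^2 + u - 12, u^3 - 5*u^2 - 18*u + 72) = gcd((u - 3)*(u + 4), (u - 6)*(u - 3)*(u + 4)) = u^2 + u - 12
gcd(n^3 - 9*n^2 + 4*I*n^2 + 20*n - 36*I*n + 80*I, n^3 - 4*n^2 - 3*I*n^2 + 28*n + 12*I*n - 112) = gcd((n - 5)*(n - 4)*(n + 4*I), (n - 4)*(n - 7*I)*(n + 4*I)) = n^2 + n*(-4 + 4*I) - 16*I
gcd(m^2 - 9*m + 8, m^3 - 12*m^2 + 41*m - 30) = m - 1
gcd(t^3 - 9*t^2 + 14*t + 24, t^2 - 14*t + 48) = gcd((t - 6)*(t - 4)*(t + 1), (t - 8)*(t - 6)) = t - 6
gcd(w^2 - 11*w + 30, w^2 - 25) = w - 5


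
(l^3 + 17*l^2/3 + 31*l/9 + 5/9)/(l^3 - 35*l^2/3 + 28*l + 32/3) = (3*l^2 + 16*l + 5)/(3*(l^2 - 12*l + 32))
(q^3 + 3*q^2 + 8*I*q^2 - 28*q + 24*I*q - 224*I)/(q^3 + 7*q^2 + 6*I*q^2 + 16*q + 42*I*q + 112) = (q - 4)/(q - 2*I)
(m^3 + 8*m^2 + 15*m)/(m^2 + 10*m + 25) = m*(m + 3)/(m + 5)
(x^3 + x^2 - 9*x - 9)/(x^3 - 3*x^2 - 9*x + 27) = (x + 1)/(x - 3)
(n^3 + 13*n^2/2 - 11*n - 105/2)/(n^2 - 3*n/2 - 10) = (n^2 + 4*n - 21)/(n - 4)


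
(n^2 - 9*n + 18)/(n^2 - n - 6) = (n - 6)/(n + 2)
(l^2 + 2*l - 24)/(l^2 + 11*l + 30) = (l - 4)/(l + 5)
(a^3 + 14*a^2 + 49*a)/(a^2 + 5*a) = (a^2 + 14*a + 49)/(a + 5)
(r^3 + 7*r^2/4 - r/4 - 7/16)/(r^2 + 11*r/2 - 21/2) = (16*r^3 + 28*r^2 - 4*r - 7)/(8*(2*r^2 + 11*r - 21))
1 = 1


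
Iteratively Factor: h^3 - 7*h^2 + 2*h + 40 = (h - 4)*(h^2 - 3*h - 10) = (h - 4)*(h + 2)*(h - 5)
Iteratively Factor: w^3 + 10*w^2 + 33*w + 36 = (w + 3)*(w^2 + 7*w + 12) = (w + 3)*(w + 4)*(w + 3)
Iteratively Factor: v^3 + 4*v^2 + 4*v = (v + 2)*(v^2 + 2*v) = (v + 2)^2*(v)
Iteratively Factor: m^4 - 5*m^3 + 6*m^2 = (m)*(m^3 - 5*m^2 + 6*m) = m^2*(m^2 - 5*m + 6) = m^2*(m - 3)*(m - 2)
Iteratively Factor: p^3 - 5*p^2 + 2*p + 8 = (p + 1)*(p^2 - 6*p + 8) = (p - 4)*(p + 1)*(p - 2)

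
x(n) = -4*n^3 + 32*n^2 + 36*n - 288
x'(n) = -12*n^2 + 64*n + 36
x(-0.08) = -290.67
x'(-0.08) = 30.80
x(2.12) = -105.97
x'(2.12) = 117.75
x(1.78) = -145.09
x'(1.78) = 111.90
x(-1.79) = -226.97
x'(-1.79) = -117.01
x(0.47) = -264.43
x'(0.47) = 63.43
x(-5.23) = 971.24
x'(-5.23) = -626.95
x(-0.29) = -295.65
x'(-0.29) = 16.43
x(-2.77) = -57.17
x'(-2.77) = -233.35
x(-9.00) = 4896.00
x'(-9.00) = -1512.00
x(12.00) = -2160.00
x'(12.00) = -924.00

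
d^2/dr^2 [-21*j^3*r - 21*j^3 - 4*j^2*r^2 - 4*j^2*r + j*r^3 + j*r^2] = 2*j*(-4*j + 3*r + 1)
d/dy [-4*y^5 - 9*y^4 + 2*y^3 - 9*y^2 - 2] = 2*y*(-10*y^3 - 18*y^2 + 3*y - 9)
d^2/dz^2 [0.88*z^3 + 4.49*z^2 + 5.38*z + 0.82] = 5.28*z + 8.98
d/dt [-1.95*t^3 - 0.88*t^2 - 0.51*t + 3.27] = -5.85*t^2 - 1.76*t - 0.51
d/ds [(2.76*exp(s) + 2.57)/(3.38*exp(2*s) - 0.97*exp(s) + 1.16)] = (-9.3288*exp(2*s) - 17.3732*exp(s) + 5.6945)*exp(s)/(11.4244*exp(4*s) - 6.5572*exp(3*s) + 8.7825*exp(2*s) - 2.2504*exp(s) + 1.3456)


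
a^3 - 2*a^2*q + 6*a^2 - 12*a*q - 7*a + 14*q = (a - 1)*(a + 7)*(a - 2*q)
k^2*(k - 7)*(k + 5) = k^4 - 2*k^3 - 35*k^2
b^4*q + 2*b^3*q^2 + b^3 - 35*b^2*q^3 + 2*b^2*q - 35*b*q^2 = b*(b - 5*q)*(b + 7*q)*(b*q + 1)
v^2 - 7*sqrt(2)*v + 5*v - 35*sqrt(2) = (v + 5)*(v - 7*sqrt(2))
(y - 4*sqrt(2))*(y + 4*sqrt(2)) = y^2 - 32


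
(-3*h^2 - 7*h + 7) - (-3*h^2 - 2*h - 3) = 10 - 5*h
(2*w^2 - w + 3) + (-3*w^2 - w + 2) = -w^2 - 2*w + 5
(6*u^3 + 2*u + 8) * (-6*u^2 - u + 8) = -36*u^5 - 6*u^4 + 36*u^3 - 50*u^2 + 8*u + 64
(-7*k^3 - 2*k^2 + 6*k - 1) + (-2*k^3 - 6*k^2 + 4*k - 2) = -9*k^3 - 8*k^2 + 10*k - 3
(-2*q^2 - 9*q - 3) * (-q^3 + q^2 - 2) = 2*q^5 + 7*q^4 - 6*q^3 + q^2 + 18*q + 6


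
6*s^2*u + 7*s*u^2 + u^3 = u*(s + u)*(6*s + u)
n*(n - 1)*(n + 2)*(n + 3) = n^4 + 4*n^3 + n^2 - 6*n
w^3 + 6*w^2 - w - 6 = (w - 1)*(w + 1)*(w + 6)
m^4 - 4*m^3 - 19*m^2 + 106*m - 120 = (m - 4)*(m - 3)*(m - 2)*(m + 5)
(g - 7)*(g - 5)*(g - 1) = g^3 - 13*g^2 + 47*g - 35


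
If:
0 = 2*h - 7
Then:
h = 7/2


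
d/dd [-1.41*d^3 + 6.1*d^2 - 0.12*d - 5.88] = -4.23*d^2 + 12.2*d - 0.12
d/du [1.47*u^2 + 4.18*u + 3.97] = 2.94*u + 4.18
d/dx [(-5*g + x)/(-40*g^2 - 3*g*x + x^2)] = (-40*g^2 - 3*g*x + x^2 - (3*g - 2*x)*(5*g - x))/(40*g^2 + 3*g*x - x^2)^2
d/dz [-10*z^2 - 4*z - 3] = -20*z - 4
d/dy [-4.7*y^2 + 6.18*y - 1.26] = 6.18 - 9.4*y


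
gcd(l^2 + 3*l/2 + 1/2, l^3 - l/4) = l + 1/2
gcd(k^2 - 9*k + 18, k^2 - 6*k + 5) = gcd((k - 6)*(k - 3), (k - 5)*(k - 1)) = 1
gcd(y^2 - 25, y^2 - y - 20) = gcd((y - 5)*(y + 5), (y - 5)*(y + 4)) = y - 5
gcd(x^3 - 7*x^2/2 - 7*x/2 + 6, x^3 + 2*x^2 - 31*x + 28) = x^2 - 5*x + 4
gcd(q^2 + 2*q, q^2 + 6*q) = q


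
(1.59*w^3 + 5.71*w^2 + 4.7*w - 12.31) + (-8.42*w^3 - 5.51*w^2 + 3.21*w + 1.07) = -6.83*w^3 + 0.2*w^2 + 7.91*w - 11.24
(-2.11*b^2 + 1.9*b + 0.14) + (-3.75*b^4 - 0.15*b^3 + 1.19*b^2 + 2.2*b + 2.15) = -3.75*b^4 - 0.15*b^3 - 0.92*b^2 + 4.1*b + 2.29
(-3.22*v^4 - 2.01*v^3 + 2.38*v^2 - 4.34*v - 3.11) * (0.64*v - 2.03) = -2.0608*v^5 + 5.2502*v^4 + 5.6035*v^3 - 7.609*v^2 + 6.8198*v + 6.3133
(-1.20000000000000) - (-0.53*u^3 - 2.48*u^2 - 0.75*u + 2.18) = 0.53*u^3 + 2.48*u^2 + 0.75*u - 3.38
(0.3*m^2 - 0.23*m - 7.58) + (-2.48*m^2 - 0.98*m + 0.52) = -2.18*m^2 - 1.21*m - 7.06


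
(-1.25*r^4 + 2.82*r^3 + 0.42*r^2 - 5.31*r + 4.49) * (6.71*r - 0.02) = -8.3875*r^5 + 18.9472*r^4 + 2.7618*r^3 - 35.6385*r^2 + 30.2341*r - 0.0898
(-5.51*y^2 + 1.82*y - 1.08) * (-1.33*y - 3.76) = 7.3283*y^3 + 18.297*y^2 - 5.4068*y + 4.0608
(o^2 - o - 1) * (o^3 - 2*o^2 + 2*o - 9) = o^5 - 3*o^4 + 3*o^3 - 9*o^2 + 7*o + 9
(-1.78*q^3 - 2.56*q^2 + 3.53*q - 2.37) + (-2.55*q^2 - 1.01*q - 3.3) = -1.78*q^3 - 5.11*q^2 + 2.52*q - 5.67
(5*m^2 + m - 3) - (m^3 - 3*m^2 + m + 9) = -m^3 + 8*m^2 - 12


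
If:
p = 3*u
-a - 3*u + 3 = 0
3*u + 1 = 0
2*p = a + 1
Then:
No Solution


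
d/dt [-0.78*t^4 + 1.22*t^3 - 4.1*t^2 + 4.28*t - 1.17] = -3.12*t^3 + 3.66*t^2 - 8.2*t + 4.28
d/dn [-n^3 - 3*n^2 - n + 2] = -3*n^2 - 6*n - 1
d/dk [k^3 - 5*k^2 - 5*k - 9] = 3*k^2 - 10*k - 5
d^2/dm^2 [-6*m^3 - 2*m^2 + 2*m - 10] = -36*m - 4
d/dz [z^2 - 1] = 2*z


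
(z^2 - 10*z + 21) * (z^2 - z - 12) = z^4 - 11*z^3 + 19*z^2 + 99*z - 252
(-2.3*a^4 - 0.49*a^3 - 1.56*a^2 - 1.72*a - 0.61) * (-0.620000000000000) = 1.426*a^4 + 0.3038*a^3 + 0.9672*a^2 + 1.0664*a + 0.3782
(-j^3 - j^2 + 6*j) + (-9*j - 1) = -j^3 - j^2 - 3*j - 1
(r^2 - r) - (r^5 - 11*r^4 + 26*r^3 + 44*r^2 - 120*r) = -r^5 + 11*r^4 - 26*r^3 - 43*r^2 + 119*r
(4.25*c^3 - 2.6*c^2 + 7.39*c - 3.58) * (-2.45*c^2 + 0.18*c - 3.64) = -10.4125*c^5 + 7.135*c^4 - 34.0435*c^3 + 19.5652*c^2 - 27.544*c + 13.0312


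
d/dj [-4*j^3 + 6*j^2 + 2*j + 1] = -12*j^2 + 12*j + 2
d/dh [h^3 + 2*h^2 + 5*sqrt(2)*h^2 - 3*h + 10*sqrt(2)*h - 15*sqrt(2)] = 3*h^2 + 4*h + 10*sqrt(2)*h - 3 + 10*sqrt(2)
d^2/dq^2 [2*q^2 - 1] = 4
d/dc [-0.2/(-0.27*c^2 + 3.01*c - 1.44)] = (0.602 - 0.108*c)/(0.27*c^2 - 3.01*c + 1.44)^2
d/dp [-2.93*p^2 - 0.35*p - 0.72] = -5.86*p - 0.35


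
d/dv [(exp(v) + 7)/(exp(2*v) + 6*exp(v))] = (-exp(2*v) - 14*exp(v) - 42)*exp(-v)/(exp(2*v) + 12*exp(v) + 36)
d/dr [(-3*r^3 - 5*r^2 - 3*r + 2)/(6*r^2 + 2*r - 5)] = (-18*r^4 - 12*r^3 + 53*r^2 + 26*r + 11)/(36*r^4 + 24*r^3 - 56*r^2 - 20*r + 25)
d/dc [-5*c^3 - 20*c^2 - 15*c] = -15*c^2 - 40*c - 15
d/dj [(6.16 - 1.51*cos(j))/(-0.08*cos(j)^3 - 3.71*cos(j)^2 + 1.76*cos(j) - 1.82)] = (0.2416*cos(j)^3 + 4.1237*cos(j)^2 - 45.7072*cos(j) + 8.0934)*sin(j)/(0.0064*cos(j)^6 + 0.5936*cos(j)^5 + 13.4825*cos(j)^4 - 12.768*cos(j)^3 + 16.602*cos(j)^2 - 6.4064*cos(j) + 3.3124)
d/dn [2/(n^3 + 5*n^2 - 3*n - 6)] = 2*(-3*n^2 - 10*n + 3)/(n^3 + 5*n^2 - 3*n - 6)^2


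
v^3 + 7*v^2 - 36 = (v - 2)*(v + 3)*(v + 6)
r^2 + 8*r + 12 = (r + 2)*(r + 6)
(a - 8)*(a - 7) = a^2 - 15*a + 56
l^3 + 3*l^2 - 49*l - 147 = (l - 7)*(l + 3)*(l + 7)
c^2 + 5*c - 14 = (c - 2)*(c + 7)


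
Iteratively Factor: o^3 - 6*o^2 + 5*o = (o - 5)*(o^2 - o) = o*(o - 5)*(o - 1)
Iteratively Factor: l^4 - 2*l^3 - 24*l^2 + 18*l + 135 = (l + 3)*(l^3 - 5*l^2 - 9*l + 45) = (l - 3)*(l + 3)*(l^2 - 2*l - 15) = (l - 5)*(l - 3)*(l + 3)*(l + 3)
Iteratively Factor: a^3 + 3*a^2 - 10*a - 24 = (a + 4)*(a^2 - a - 6) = (a - 3)*(a + 4)*(a + 2)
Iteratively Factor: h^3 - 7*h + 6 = (h - 2)*(h^2 + 2*h - 3) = (h - 2)*(h + 3)*(h - 1)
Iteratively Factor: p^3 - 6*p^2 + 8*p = (p - 2)*(p^2 - 4*p) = (p - 4)*(p - 2)*(p)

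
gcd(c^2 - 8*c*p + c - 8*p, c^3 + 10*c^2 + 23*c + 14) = c + 1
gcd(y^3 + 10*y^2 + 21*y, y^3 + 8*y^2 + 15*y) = y^2 + 3*y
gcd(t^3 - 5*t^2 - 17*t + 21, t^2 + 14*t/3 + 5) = t + 3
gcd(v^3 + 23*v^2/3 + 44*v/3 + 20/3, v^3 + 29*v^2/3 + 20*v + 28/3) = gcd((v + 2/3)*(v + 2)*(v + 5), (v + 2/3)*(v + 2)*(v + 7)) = v^2 + 8*v/3 + 4/3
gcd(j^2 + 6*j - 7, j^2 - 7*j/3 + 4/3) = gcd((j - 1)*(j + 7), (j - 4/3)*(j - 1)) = j - 1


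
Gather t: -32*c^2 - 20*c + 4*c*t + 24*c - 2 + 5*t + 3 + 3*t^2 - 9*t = -32*c^2 + 4*c + 3*t^2 + t*(4*c - 4) + 1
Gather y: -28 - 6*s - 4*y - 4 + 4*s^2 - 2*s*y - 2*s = 4*s^2 - 8*s + y*(-2*s - 4) - 32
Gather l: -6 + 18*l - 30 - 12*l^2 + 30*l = -12*l^2 + 48*l - 36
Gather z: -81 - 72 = -153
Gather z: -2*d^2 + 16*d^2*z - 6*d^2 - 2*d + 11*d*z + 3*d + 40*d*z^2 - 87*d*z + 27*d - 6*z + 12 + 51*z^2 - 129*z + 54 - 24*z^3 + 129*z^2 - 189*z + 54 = -8*d^2 + 28*d - 24*z^3 + z^2*(40*d + 180) + z*(16*d^2 - 76*d - 324) + 120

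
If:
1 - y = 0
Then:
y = 1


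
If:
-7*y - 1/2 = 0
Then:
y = -1/14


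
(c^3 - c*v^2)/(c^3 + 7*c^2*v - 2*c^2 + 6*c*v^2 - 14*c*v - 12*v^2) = c*(c - v)/(c^2 + 6*c*v - 2*c - 12*v)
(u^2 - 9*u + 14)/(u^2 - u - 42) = (u - 2)/(u + 6)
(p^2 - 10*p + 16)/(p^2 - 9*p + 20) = (p^2 - 10*p + 16)/(p^2 - 9*p + 20)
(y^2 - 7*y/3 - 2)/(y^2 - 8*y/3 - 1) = (3*y + 2)/(3*y + 1)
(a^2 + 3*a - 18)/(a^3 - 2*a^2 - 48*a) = (a - 3)/(a*(a - 8))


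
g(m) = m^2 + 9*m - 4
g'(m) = 2*m + 9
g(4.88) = 63.73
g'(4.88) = 18.76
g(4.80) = 62.24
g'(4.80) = 18.60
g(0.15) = -2.63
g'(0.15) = 9.30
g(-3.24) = -22.66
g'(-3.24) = 2.52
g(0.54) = 1.15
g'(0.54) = 10.08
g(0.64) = 2.17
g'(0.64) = 10.28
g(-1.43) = -14.83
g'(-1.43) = 6.14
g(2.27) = 21.58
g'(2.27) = 13.54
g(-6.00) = -22.00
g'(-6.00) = -3.00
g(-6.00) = -22.00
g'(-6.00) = -3.00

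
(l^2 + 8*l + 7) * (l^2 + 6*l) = l^4 + 14*l^3 + 55*l^2 + 42*l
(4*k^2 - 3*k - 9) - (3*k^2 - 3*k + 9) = k^2 - 18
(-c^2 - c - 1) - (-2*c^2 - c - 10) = c^2 + 9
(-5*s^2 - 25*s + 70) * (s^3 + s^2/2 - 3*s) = -5*s^5 - 55*s^4/2 + 145*s^3/2 + 110*s^2 - 210*s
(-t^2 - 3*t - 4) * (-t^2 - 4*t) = t^4 + 7*t^3 + 16*t^2 + 16*t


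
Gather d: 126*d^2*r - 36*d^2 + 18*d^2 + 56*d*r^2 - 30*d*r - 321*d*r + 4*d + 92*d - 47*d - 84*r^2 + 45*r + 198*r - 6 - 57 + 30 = d^2*(126*r - 18) + d*(56*r^2 - 351*r + 49) - 84*r^2 + 243*r - 33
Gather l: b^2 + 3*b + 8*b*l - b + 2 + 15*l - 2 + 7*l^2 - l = b^2 + 2*b + 7*l^2 + l*(8*b + 14)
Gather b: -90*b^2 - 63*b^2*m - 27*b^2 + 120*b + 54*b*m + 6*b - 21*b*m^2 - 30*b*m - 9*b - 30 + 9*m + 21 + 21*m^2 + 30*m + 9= b^2*(-63*m - 117) + b*(-21*m^2 + 24*m + 117) + 21*m^2 + 39*m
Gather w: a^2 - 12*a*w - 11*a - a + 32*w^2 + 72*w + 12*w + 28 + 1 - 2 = a^2 - 12*a + 32*w^2 + w*(84 - 12*a) + 27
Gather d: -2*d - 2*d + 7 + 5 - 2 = 10 - 4*d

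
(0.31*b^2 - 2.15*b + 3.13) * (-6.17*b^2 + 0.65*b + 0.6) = -1.9127*b^4 + 13.467*b^3 - 20.5236*b^2 + 0.7445*b + 1.878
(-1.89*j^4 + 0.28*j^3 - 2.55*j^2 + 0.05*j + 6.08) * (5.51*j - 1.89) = -10.4139*j^5 + 5.1149*j^4 - 14.5797*j^3 + 5.095*j^2 + 33.4063*j - 11.4912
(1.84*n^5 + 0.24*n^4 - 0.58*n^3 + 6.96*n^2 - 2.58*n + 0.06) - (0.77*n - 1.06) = 1.84*n^5 + 0.24*n^4 - 0.58*n^3 + 6.96*n^2 - 3.35*n + 1.12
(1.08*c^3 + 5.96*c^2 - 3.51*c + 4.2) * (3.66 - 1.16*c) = -1.2528*c^4 - 2.9608*c^3 + 25.8852*c^2 - 17.7186*c + 15.372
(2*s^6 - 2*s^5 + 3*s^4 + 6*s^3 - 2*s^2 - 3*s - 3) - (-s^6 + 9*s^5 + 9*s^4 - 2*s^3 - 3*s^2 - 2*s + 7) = 3*s^6 - 11*s^5 - 6*s^4 + 8*s^3 + s^2 - s - 10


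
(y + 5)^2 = y^2 + 10*y + 25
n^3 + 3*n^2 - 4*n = n*(n - 1)*(n + 4)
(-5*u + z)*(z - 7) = -5*u*z + 35*u + z^2 - 7*z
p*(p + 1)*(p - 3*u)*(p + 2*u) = p^4 - p^3*u + p^3 - 6*p^2*u^2 - p^2*u - 6*p*u^2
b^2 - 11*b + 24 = (b - 8)*(b - 3)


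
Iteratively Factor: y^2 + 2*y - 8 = (y + 4)*(y - 2)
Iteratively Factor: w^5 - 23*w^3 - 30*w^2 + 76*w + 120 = (w - 5)*(w^4 + 5*w^3 + 2*w^2 - 20*w - 24) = (w - 5)*(w + 2)*(w^3 + 3*w^2 - 4*w - 12) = (w - 5)*(w + 2)^2*(w^2 + w - 6) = (w - 5)*(w - 2)*(w + 2)^2*(w + 3)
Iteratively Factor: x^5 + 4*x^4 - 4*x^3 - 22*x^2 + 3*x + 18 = (x - 2)*(x^4 + 6*x^3 + 8*x^2 - 6*x - 9) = (x - 2)*(x + 3)*(x^3 + 3*x^2 - x - 3) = (x - 2)*(x + 3)^2*(x^2 - 1) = (x - 2)*(x + 1)*(x + 3)^2*(x - 1)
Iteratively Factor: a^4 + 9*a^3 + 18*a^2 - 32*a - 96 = (a - 2)*(a^3 + 11*a^2 + 40*a + 48) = (a - 2)*(a + 4)*(a^2 + 7*a + 12) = (a - 2)*(a + 4)^2*(a + 3)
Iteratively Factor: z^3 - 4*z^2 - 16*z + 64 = (z - 4)*(z^2 - 16) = (z - 4)^2*(z + 4)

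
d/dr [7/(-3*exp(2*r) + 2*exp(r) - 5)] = (42*exp(r) - 14)*exp(r)/(3*exp(2*r) - 2*exp(r) + 5)^2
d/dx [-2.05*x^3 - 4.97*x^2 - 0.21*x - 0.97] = -6.15*x^2 - 9.94*x - 0.21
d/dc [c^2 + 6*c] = 2*c + 6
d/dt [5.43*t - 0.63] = 5.43000000000000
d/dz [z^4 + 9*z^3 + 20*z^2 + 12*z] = 4*z^3 + 27*z^2 + 40*z + 12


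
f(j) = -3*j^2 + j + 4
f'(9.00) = -53.00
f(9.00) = -230.00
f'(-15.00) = 91.00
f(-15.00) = -686.00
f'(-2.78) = 17.68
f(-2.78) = -21.97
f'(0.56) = -2.36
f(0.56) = 3.62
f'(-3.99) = 24.94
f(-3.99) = -47.75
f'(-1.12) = 7.72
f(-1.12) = -0.88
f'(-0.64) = 4.84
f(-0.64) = 2.13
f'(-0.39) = 3.34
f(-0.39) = 3.15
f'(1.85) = -10.10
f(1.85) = -4.42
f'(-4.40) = 27.40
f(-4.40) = -58.48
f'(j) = 1 - 6*j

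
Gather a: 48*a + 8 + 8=48*a + 16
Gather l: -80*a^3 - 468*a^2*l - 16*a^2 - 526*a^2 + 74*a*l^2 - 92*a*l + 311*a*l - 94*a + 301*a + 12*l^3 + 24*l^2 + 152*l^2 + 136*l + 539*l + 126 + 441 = -80*a^3 - 542*a^2 + 207*a + 12*l^3 + l^2*(74*a + 176) + l*(-468*a^2 + 219*a + 675) + 567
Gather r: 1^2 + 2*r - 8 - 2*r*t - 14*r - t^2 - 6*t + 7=r*(-2*t - 12) - t^2 - 6*t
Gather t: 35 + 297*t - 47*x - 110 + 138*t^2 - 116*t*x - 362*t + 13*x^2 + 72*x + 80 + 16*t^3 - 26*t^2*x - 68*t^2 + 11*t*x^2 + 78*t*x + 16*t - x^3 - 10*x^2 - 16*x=16*t^3 + t^2*(70 - 26*x) + t*(11*x^2 - 38*x - 49) - x^3 + 3*x^2 + 9*x + 5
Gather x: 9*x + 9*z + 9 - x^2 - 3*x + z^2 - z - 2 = -x^2 + 6*x + z^2 + 8*z + 7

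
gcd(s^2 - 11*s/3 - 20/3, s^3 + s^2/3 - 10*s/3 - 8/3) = s + 4/3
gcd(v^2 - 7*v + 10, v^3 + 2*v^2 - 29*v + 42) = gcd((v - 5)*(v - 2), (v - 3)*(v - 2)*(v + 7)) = v - 2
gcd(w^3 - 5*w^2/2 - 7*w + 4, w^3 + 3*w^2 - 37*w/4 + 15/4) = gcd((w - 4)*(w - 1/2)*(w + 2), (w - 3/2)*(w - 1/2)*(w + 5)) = w - 1/2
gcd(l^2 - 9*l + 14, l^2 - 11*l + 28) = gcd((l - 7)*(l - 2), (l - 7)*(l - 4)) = l - 7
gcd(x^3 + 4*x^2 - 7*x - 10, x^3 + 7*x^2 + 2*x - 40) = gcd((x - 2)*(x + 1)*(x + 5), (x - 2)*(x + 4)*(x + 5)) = x^2 + 3*x - 10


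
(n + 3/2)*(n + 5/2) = n^2 + 4*n + 15/4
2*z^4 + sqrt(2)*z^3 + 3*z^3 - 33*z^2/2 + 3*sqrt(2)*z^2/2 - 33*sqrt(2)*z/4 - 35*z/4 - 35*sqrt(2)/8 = (z - 5/2)*(z + 7/2)*(sqrt(2)*z + 1)*(sqrt(2)*z + sqrt(2)/2)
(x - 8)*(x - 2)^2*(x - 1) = x^4 - 13*x^3 + 48*x^2 - 68*x + 32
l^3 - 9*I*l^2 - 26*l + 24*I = (l - 4*I)*(l - 3*I)*(l - 2*I)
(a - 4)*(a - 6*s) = a^2 - 6*a*s - 4*a + 24*s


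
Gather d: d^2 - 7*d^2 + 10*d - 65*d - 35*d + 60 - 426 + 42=-6*d^2 - 90*d - 324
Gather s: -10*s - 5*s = -15*s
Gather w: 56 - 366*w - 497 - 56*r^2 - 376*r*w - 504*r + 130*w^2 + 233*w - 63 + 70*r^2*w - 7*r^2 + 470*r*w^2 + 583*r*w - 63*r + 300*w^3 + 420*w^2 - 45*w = -63*r^2 - 567*r + 300*w^3 + w^2*(470*r + 550) + w*(70*r^2 + 207*r - 178) - 504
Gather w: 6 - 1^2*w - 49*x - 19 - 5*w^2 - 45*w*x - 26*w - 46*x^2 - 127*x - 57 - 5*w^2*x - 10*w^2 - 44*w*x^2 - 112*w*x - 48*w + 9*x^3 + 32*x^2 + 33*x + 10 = w^2*(-5*x - 15) + w*(-44*x^2 - 157*x - 75) + 9*x^3 - 14*x^2 - 143*x - 60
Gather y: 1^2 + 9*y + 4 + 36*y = 45*y + 5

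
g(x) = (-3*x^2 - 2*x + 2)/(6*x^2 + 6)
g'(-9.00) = 0.01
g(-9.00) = -0.45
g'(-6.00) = 0.02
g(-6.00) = -0.42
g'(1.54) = -0.19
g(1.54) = -0.41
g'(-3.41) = 0.06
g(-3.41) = -0.34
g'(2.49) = -0.05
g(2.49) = -0.50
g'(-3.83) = 0.04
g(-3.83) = -0.37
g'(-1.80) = 0.21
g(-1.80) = -0.16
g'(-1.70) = 0.23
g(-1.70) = -0.14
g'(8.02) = 0.00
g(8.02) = -0.53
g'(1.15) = -0.34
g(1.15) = -0.31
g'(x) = -12*x*(-3*x^2 - 2*x + 2)/(6*x^2 + 6)^2 + (-6*x - 2)/(6*x^2 + 6)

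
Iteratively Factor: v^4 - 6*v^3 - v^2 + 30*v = (v)*(v^3 - 6*v^2 - v + 30) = v*(v - 3)*(v^2 - 3*v - 10) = v*(v - 5)*(v - 3)*(v + 2)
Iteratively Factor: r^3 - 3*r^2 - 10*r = (r - 5)*(r^2 + 2*r) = (r - 5)*(r + 2)*(r)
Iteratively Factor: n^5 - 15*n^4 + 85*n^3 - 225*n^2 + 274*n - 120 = (n - 5)*(n^4 - 10*n^3 + 35*n^2 - 50*n + 24) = (n - 5)*(n - 4)*(n^3 - 6*n^2 + 11*n - 6) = (n - 5)*(n - 4)*(n - 3)*(n^2 - 3*n + 2) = (n - 5)*(n - 4)*(n - 3)*(n - 2)*(n - 1)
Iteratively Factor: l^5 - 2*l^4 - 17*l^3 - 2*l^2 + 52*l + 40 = (l - 5)*(l^4 + 3*l^3 - 2*l^2 - 12*l - 8) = (l - 5)*(l + 2)*(l^3 + l^2 - 4*l - 4) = (l - 5)*(l + 2)^2*(l^2 - l - 2) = (l - 5)*(l + 1)*(l + 2)^2*(l - 2)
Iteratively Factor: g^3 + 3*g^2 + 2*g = (g + 1)*(g^2 + 2*g) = g*(g + 1)*(g + 2)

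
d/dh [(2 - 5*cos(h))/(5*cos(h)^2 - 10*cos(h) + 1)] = 5*(-5*cos(h)^2 + 4*cos(h) - 3)*sin(h)/(5*sin(h)^2 + 10*cos(h) - 6)^2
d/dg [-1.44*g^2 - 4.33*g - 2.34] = -2.88*g - 4.33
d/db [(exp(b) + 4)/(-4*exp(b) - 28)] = -3*exp(b)/(4*(exp(b) + 7)^2)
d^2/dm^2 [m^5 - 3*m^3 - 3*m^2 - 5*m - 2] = 20*m^3 - 18*m - 6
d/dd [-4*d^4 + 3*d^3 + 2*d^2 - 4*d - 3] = -16*d^3 + 9*d^2 + 4*d - 4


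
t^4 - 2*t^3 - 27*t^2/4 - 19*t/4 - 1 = (t - 4)*(t + 1/2)^2*(t + 1)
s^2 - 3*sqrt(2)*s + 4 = (s - 2*sqrt(2))*(s - sqrt(2))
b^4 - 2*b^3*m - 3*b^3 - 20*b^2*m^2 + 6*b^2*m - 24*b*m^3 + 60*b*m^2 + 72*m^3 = (b - 3)*(b - 6*m)*(b + 2*m)^2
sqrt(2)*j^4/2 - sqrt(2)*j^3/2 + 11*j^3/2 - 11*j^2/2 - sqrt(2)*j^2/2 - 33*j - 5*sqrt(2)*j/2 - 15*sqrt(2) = (j - 3)*(j + sqrt(2)/2)*(j + 5*sqrt(2))*(sqrt(2)*j/2 + sqrt(2))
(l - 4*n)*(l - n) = l^2 - 5*l*n + 4*n^2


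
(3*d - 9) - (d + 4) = 2*d - 13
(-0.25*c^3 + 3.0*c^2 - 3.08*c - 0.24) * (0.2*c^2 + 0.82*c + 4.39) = -0.05*c^5 + 0.395*c^4 + 0.7465*c^3 + 10.5964*c^2 - 13.718*c - 1.0536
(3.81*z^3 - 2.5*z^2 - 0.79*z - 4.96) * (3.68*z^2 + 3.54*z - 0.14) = 14.0208*z^5 + 4.2874*z^4 - 12.2906*z^3 - 20.6994*z^2 - 17.4478*z + 0.6944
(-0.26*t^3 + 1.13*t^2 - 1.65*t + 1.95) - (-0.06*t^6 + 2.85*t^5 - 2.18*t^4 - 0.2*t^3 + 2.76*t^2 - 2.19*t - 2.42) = 0.06*t^6 - 2.85*t^5 + 2.18*t^4 - 0.06*t^3 - 1.63*t^2 + 0.54*t + 4.37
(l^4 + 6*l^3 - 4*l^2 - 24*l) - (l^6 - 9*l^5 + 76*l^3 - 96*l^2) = -l^6 + 9*l^5 + l^4 - 70*l^3 + 92*l^2 - 24*l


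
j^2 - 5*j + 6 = (j - 3)*(j - 2)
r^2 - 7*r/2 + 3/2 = (r - 3)*(r - 1/2)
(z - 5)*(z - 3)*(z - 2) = z^3 - 10*z^2 + 31*z - 30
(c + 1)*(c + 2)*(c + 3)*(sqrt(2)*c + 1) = sqrt(2)*c^4 + c^3 + 6*sqrt(2)*c^3 + 6*c^2 + 11*sqrt(2)*c^2 + 6*sqrt(2)*c + 11*c + 6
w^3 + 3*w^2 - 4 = (w - 1)*(w + 2)^2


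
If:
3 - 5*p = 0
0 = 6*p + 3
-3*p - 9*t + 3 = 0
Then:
No Solution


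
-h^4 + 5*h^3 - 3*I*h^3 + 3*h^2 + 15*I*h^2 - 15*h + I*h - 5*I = (h - 5)*(h + I)*(-I*h + 1)^2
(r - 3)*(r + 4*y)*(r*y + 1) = r^3*y + 4*r^2*y^2 - 3*r^2*y + r^2 - 12*r*y^2 + 4*r*y - 3*r - 12*y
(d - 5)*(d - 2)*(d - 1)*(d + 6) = d^4 - 2*d^3 - 31*d^2 + 92*d - 60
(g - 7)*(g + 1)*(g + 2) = g^3 - 4*g^2 - 19*g - 14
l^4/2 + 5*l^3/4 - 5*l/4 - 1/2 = (l/2 + 1)*(l - 1)*(l + 1/2)*(l + 1)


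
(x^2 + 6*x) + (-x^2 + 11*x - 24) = 17*x - 24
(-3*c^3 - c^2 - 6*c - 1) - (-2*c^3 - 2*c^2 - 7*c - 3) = -c^3 + c^2 + c + 2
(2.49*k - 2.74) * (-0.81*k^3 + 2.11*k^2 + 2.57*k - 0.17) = -2.0169*k^4 + 7.4733*k^3 + 0.6179*k^2 - 7.4651*k + 0.4658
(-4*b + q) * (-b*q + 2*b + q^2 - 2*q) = 4*b^2*q - 8*b^2 - 5*b*q^2 + 10*b*q + q^3 - 2*q^2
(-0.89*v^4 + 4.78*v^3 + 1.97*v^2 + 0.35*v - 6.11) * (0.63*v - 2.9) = -0.5607*v^5 + 5.5924*v^4 - 12.6209*v^3 - 5.4925*v^2 - 4.8643*v + 17.719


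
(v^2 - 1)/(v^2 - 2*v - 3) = (v - 1)/(v - 3)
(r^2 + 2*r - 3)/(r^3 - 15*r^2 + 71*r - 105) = (r^2 + 2*r - 3)/(r^3 - 15*r^2 + 71*r - 105)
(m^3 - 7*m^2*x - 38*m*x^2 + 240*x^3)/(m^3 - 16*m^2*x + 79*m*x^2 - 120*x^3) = (-m - 6*x)/(-m + 3*x)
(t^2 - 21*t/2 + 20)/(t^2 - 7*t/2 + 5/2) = (t - 8)/(t - 1)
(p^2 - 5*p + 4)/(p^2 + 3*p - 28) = (p - 1)/(p + 7)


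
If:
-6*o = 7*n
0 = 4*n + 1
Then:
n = -1/4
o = 7/24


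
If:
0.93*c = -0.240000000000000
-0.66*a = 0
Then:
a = 0.00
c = -0.26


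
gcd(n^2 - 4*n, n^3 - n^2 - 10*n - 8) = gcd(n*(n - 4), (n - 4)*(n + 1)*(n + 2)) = n - 4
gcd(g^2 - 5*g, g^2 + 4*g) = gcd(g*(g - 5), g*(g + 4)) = g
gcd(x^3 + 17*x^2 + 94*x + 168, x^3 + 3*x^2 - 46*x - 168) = x^2 + 10*x + 24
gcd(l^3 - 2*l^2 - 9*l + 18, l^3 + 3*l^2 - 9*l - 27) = l^2 - 9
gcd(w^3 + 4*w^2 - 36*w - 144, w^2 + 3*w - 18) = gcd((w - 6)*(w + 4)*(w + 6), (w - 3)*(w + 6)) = w + 6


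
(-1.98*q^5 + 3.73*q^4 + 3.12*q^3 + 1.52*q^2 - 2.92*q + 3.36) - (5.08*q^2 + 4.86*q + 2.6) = -1.98*q^5 + 3.73*q^4 + 3.12*q^3 - 3.56*q^2 - 7.78*q + 0.76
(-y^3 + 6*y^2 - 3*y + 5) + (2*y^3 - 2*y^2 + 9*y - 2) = y^3 + 4*y^2 + 6*y + 3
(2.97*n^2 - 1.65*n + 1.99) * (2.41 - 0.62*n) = -1.8414*n^3 + 8.1807*n^2 - 5.2103*n + 4.7959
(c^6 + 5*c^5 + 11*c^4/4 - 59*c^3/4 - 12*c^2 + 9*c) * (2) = 2*c^6 + 10*c^5 + 11*c^4/2 - 59*c^3/2 - 24*c^2 + 18*c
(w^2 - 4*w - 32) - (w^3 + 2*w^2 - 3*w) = -w^3 - w^2 - w - 32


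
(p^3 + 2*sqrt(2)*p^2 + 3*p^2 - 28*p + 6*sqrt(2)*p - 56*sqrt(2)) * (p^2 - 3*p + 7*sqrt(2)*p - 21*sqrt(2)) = p^5 + 9*sqrt(2)*p^4 - 9*p^3 - 333*sqrt(2)*p^2 + 84*p^2 - 1036*p + 756*sqrt(2)*p + 2352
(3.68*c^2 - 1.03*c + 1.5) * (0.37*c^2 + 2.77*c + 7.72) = 1.3616*c^4 + 9.8125*c^3 + 26.1115*c^2 - 3.7966*c + 11.58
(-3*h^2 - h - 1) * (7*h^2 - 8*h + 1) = -21*h^4 + 17*h^3 - 2*h^2 + 7*h - 1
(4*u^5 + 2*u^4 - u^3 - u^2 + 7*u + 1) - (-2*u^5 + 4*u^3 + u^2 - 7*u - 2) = 6*u^5 + 2*u^4 - 5*u^3 - 2*u^2 + 14*u + 3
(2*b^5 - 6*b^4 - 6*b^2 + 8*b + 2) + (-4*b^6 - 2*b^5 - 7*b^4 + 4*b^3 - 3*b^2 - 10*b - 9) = -4*b^6 - 13*b^4 + 4*b^3 - 9*b^2 - 2*b - 7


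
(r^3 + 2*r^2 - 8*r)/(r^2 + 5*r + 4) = r*(r - 2)/(r + 1)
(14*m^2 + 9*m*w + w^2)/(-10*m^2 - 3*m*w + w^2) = (7*m + w)/(-5*m + w)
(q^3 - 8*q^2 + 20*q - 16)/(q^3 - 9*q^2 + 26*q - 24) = (q - 2)/(q - 3)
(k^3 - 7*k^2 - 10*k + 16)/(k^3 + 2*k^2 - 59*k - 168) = (k^2 + k - 2)/(k^2 + 10*k + 21)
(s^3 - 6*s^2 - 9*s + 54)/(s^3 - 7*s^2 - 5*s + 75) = (s^2 - 9*s + 18)/(s^2 - 10*s + 25)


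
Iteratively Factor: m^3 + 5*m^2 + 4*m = (m + 1)*(m^2 + 4*m) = (m + 1)*(m + 4)*(m)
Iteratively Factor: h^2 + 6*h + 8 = (h + 2)*(h + 4)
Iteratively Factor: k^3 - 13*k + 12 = (k - 3)*(k^2 + 3*k - 4) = (k - 3)*(k + 4)*(k - 1)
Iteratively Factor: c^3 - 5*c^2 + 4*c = (c - 1)*(c^2 - 4*c) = c*(c - 1)*(c - 4)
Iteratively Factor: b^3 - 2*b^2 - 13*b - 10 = (b + 1)*(b^2 - 3*b - 10) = (b - 5)*(b + 1)*(b + 2)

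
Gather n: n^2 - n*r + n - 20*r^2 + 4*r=n^2 + n*(1 - r) - 20*r^2 + 4*r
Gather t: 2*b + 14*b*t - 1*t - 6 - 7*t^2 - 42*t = 2*b - 7*t^2 + t*(14*b - 43) - 6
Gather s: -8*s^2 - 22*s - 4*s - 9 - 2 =-8*s^2 - 26*s - 11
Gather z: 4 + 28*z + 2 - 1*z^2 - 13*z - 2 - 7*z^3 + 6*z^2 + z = -7*z^3 + 5*z^2 + 16*z + 4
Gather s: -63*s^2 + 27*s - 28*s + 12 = -63*s^2 - s + 12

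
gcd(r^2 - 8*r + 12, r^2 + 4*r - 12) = r - 2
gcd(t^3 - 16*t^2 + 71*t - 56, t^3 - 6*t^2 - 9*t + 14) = t^2 - 8*t + 7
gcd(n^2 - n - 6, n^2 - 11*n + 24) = n - 3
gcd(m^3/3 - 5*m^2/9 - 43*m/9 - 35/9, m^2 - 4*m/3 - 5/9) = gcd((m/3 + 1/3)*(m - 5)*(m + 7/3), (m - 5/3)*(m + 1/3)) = 1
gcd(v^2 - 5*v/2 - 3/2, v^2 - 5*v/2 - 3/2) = v^2 - 5*v/2 - 3/2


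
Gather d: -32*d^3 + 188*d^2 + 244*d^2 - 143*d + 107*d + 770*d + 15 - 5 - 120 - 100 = -32*d^3 + 432*d^2 + 734*d - 210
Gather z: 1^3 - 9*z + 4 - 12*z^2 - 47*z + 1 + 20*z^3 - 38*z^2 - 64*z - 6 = 20*z^3 - 50*z^2 - 120*z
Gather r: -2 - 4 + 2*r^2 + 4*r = 2*r^2 + 4*r - 6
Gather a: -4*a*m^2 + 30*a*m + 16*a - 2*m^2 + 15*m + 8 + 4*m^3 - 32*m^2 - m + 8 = a*(-4*m^2 + 30*m + 16) + 4*m^3 - 34*m^2 + 14*m + 16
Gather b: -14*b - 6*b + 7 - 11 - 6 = -20*b - 10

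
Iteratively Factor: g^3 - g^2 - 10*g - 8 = (g - 4)*(g^2 + 3*g + 2) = (g - 4)*(g + 2)*(g + 1)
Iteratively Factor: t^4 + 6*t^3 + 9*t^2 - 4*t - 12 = (t + 2)*(t^3 + 4*t^2 + t - 6) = (t + 2)^2*(t^2 + 2*t - 3) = (t + 2)^2*(t + 3)*(t - 1)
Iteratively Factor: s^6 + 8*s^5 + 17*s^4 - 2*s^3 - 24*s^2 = (s + 4)*(s^5 + 4*s^4 + s^3 - 6*s^2) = (s - 1)*(s + 4)*(s^4 + 5*s^3 + 6*s^2) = (s - 1)*(s + 2)*(s + 4)*(s^3 + 3*s^2) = s*(s - 1)*(s + 2)*(s + 4)*(s^2 + 3*s) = s*(s - 1)*(s + 2)*(s + 3)*(s + 4)*(s)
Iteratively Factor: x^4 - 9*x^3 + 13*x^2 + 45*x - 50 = (x - 5)*(x^3 - 4*x^2 - 7*x + 10) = (x - 5)^2*(x^2 + x - 2) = (x - 5)^2*(x - 1)*(x + 2)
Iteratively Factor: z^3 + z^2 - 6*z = (z - 2)*(z^2 + 3*z) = (z - 2)*(z + 3)*(z)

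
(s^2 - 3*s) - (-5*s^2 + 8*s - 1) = 6*s^2 - 11*s + 1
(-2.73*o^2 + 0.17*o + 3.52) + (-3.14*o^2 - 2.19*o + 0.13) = -5.87*o^2 - 2.02*o + 3.65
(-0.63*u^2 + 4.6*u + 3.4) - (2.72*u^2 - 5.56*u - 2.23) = -3.35*u^2 + 10.16*u + 5.63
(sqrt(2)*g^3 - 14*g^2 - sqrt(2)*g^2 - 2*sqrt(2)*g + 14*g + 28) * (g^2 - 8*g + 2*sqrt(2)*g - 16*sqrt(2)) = sqrt(2)*g^5 - 9*sqrt(2)*g^4 - 10*g^4 - 22*sqrt(2)*g^3 + 90*g^3 - 60*g^2 + 268*sqrt(2)*g^2 - 168*sqrt(2)*g - 160*g - 448*sqrt(2)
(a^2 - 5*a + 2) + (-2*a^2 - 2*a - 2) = -a^2 - 7*a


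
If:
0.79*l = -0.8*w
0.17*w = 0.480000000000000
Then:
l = -2.86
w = 2.82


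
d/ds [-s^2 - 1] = -2*s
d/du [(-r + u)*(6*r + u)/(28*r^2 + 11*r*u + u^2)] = 2*r*(103*r^2 + 34*r*u + 3*u^2)/(784*r^4 + 616*r^3*u + 177*r^2*u^2 + 22*r*u^3 + u^4)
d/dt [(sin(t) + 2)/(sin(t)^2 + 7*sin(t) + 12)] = (-4*sin(t) + cos(t)^2 - 3)*cos(t)/(sin(t)^2 + 7*sin(t) + 12)^2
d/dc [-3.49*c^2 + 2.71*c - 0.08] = 2.71 - 6.98*c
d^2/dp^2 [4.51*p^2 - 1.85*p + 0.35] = 9.02000000000000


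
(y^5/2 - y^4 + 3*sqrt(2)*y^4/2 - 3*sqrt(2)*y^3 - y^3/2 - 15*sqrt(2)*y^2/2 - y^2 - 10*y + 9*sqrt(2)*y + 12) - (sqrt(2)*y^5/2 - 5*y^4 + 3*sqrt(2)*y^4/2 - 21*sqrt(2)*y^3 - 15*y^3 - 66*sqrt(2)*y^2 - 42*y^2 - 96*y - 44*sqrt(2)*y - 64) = -sqrt(2)*y^5/2 + y^5/2 + 4*y^4 + 29*y^3/2 + 18*sqrt(2)*y^3 + 41*y^2 + 117*sqrt(2)*y^2/2 + 53*sqrt(2)*y + 86*y + 76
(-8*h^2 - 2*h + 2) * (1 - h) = 8*h^3 - 6*h^2 - 4*h + 2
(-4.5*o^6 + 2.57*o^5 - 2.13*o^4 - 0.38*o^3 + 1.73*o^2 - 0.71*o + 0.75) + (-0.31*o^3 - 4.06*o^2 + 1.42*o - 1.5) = -4.5*o^6 + 2.57*o^5 - 2.13*o^4 - 0.69*o^3 - 2.33*o^2 + 0.71*o - 0.75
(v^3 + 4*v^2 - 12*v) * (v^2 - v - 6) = v^5 + 3*v^4 - 22*v^3 - 12*v^2 + 72*v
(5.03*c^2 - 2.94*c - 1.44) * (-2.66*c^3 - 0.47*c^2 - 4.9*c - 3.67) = -13.3798*c^5 + 5.4563*c^4 - 19.4348*c^3 - 3.3773*c^2 + 17.8458*c + 5.2848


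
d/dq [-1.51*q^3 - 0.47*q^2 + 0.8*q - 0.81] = -4.53*q^2 - 0.94*q + 0.8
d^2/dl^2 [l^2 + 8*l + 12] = 2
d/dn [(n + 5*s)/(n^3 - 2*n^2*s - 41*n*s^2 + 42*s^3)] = (n^3 - 2*n^2*s - 41*n*s^2 + 42*s^3 + (n + 5*s)*(-3*n^2 + 4*n*s + 41*s^2))/(n^3 - 2*n^2*s - 41*n*s^2 + 42*s^3)^2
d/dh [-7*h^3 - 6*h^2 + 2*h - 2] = -21*h^2 - 12*h + 2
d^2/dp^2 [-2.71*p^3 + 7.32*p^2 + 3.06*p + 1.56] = 14.64 - 16.26*p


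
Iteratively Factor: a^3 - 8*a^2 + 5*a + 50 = (a - 5)*(a^2 - 3*a - 10) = (a - 5)*(a + 2)*(a - 5)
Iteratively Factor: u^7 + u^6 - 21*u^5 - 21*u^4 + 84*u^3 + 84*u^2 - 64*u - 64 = (u + 1)*(u^6 - 21*u^4 + 84*u^2 - 64) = (u - 4)*(u + 1)*(u^5 + 4*u^4 - 5*u^3 - 20*u^2 + 4*u + 16) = (u - 4)*(u + 1)*(u + 4)*(u^4 - 5*u^2 + 4) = (u - 4)*(u - 2)*(u + 1)*(u + 4)*(u^3 + 2*u^2 - u - 2) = (u - 4)*(u - 2)*(u - 1)*(u + 1)*(u + 4)*(u^2 + 3*u + 2) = (u - 4)*(u - 2)*(u - 1)*(u + 1)*(u + 2)*(u + 4)*(u + 1)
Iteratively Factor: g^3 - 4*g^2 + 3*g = (g - 3)*(g^2 - g) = g*(g - 3)*(g - 1)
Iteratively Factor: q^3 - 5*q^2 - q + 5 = (q - 1)*(q^2 - 4*q - 5) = (q - 1)*(q + 1)*(q - 5)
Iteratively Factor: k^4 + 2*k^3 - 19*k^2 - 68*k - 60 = (k + 3)*(k^3 - k^2 - 16*k - 20) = (k + 2)*(k + 3)*(k^2 - 3*k - 10) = (k - 5)*(k + 2)*(k + 3)*(k + 2)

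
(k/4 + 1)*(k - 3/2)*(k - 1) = k^3/4 + 3*k^2/8 - 17*k/8 + 3/2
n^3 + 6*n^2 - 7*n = n*(n - 1)*(n + 7)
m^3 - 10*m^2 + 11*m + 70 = (m - 7)*(m - 5)*(m + 2)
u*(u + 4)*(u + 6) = u^3 + 10*u^2 + 24*u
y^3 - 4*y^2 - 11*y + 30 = (y - 5)*(y - 2)*(y + 3)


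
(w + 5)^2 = w^2 + 10*w + 25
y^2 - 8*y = y*(y - 8)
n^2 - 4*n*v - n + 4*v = (n - 1)*(n - 4*v)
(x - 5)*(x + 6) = x^2 + x - 30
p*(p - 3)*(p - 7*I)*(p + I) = p^4 - 3*p^3 - 6*I*p^3 + 7*p^2 + 18*I*p^2 - 21*p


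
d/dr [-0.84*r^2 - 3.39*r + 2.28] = -1.68*r - 3.39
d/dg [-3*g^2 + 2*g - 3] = 2 - 6*g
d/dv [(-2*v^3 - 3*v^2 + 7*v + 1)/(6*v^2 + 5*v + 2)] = (-12*v^4 - 20*v^3 - 69*v^2 - 24*v + 9)/(36*v^4 + 60*v^3 + 49*v^2 + 20*v + 4)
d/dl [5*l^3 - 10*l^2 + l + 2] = 15*l^2 - 20*l + 1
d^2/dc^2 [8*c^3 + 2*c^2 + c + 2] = 48*c + 4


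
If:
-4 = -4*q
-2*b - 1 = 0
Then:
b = -1/2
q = 1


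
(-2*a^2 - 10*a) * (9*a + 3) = -18*a^3 - 96*a^2 - 30*a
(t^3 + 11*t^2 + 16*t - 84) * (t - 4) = t^4 + 7*t^3 - 28*t^2 - 148*t + 336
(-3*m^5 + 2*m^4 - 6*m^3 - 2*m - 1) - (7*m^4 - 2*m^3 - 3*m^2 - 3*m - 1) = -3*m^5 - 5*m^4 - 4*m^3 + 3*m^2 + m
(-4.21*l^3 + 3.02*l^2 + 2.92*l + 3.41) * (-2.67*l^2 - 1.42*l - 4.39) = 11.2407*l^5 - 2.0852*l^4 + 6.3971*l^3 - 26.5089*l^2 - 17.661*l - 14.9699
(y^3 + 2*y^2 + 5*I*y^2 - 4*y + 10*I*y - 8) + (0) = y^3 + 2*y^2 + 5*I*y^2 - 4*y + 10*I*y - 8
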